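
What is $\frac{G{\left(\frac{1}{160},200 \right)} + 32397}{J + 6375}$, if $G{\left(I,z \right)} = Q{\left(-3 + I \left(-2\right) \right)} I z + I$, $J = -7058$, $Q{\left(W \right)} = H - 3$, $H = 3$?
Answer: $- \frac{5183521}{109280} \approx -47.433$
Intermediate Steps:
$Q{\left(W \right)} = 0$ ($Q{\left(W \right)} = 3 - 3 = 0$)
$G{\left(I,z \right)} = I$ ($G{\left(I,z \right)} = 0 I z + I = 0 z + I = 0 + I = I$)
$\frac{G{\left(\frac{1}{160},200 \right)} + 32397}{J + 6375} = \frac{\frac{1}{160} + 32397}{-7058 + 6375} = \frac{\frac{1}{160} + 32397}{-683} = \frac{5183521}{160} \left(- \frac{1}{683}\right) = - \frac{5183521}{109280}$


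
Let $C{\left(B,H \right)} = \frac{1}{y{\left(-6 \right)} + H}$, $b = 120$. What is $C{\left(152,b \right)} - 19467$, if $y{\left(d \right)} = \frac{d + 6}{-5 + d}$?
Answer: $- \frac{2336039}{120} \approx -19467.0$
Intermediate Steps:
$y{\left(d \right)} = \frac{6 + d}{-5 + d}$
$C{\left(B,H \right)} = \frac{1}{H}$ ($C{\left(B,H \right)} = \frac{1}{\frac{6 - 6}{-5 - 6} + H} = \frac{1}{\frac{1}{-11} \cdot 0 + H} = \frac{1}{\left(- \frac{1}{11}\right) 0 + H} = \frac{1}{0 + H} = \frac{1}{H}$)
$C{\left(152,b \right)} - 19467 = \frac{1}{120} - 19467 = - \frac{2336039}{120}$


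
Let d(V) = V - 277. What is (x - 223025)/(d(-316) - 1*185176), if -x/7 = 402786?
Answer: 3042527/185769 ≈ 16.378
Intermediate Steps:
x = -2819502 (x = -7*402786 = -2819502)
d(V) = -277 + V
(x - 223025)/(d(-316) - 1*185176) = (-2819502 - 223025)/((-277 - 316) - 1*185176) = -3042527/(-593 - 185176) = -3042527/(-185769) = -3042527*(-1/185769) = 3042527/185769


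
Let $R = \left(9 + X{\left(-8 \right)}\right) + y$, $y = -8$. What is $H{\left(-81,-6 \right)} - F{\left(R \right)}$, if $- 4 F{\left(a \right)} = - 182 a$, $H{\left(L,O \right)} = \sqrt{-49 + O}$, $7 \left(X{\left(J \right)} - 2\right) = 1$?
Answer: $-143 + i \sqrt{55} \approx -143.0 + 7.4162 i$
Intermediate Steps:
$X{\left(J \right)} = \frac{15}{7}$ ($X{\left(J \right)} = 2 + \frac{1}{7} \cdot 1 = 2 + \frac{1}{7} = \frac{15}{7}$)
$R = \frac{22}{7}$ ($R = \left(9 + \frac{15}{7}\right) - 8 = \frac{78}{7} - 8 = \frac{22}{7} \approx 3.1429$)
$F{\left(a \right)} = \frac{91 a}{2}$ ($F{\left(a \right)} = - \frac{\left(-182\right) a}{4} = \frac{91 a}{2}$)
$H{\left(-81,-6 \right)} - F{\left(R \right)} = \sqrt{-49 - 6} - \frac{91}{2} \cdot \frac{22}{7} = \sqrt{-55} - 143 = i \sqrt{55} - 143 = -143 + i \sqrt{55}$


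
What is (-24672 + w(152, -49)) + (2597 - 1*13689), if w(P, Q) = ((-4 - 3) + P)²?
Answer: -14739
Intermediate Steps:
w(P, Q) = (-7 + P)²
(-24672 + w(152, -49)) + (2597 - 1*13689) = (-24672 + (-7 + 152)²) + (2597 - 1*13689) = (-24672 + 145²) + (2597 - 13689) = (-24672 + 21025) - 11092 = -3647 - 11092 = -14739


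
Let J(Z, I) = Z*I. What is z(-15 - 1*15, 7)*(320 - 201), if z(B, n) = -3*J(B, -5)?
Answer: -53550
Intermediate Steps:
J(Z, I) = I*Z
z(B, n) = 15*B (z(B, n) = -(-15)*B = 15*B)
z(-15 - 1*15, 7)*(320 - 201) = (15*(-15 - 1*15))*(320 - 201) = (15*(-15 - 15))*119 = (15*(-30))*119 = -450*119 = -53550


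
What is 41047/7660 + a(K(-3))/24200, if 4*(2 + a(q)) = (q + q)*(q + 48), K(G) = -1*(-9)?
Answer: 99528687/18537200 ≈ 5.3691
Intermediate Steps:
K(G) = 9
a(q) = -2 + q*(48 + q)/2 (a(q) = -2 + ((q + q)*(q + 48))/4 = -2 + ((2*q)*(48 + q))/4 = -2 + (2*q*(48 + q))/4 = -2 + q*(48 + q)/2)
41047/7660 + a(K(-3))/24200 = 41047/7660 + (-2 + (1/2)*9**2 + 24*9)/24200 = 41047*(1/7660) + (-2 + (1/2)*81 + 216)*(1/24200) = 41047/7660 + (-2 + 81/2 + 216)*(1/24200) = 41047/7660 + (509/2)*(1/24200) = 41047/7660 + 509/48400 = 99528687/18537200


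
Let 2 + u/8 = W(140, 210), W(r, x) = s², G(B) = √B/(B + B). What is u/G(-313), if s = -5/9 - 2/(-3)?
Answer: -2576*I*√313/81 ≈ -562.64*I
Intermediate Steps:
s = ⅑ (s = -5*⅑ - 2*(-⅓) = -5/9 + ⅔ = ⅑ ≈ 0.11111)
G(B) = 1/(2*√B) (G(B) = √B/((2*B)) = (1/(2*B))*√B = 1/(2*√B))
W(r, x) = 1/81 (W(r, x) = (⅑)² = 1/81)
u = -1288/81 (u = -16 + 8*(1/81) = -16 + 8/81 = -1288/81 ≈ -15.901)
u/G(-313) = -1288*2*I*√313/81 = -2576*I*√313/81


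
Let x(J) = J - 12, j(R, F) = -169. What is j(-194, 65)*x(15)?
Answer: -507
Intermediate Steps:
x(J) = -12 + J
j(-194, 65)*x(15) = -169*(-12 + 15) = -169*3 = -507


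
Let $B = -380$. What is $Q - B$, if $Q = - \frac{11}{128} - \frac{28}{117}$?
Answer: $\frac{5686009}{14976} \approx 379.67$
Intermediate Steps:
$Q = - \frac{4871}{14976}$ ($Q = \left(-11\right) \frac{1}{128} - \frac{28}{117} = - \frac{11}{128} - \frac{28}{117} = - \frac{4871}{14976} \approx -0.32525$)
$Q - B = - \frac{4871}{14976} - -380 = - \frac{4871}{14976} + 380 = \frac{5686009}{14976}$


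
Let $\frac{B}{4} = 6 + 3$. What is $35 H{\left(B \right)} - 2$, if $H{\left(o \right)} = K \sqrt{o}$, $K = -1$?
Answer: $-212$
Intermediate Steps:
$B = 36$ ($B = 4 \left(6 + 3\right) = 4 \cdot 9 = 36$)
$H{\left(o \right)} = - \sqrt{o}$
$35 H{\left(B \right)} - 2 = 35 \left(- \sqrt{36}\right) - 2 = 35 \left(\left(-1\right) 6\right) - 2 = 35 \left(-6\right) - 2 = -210 - 2 = -212$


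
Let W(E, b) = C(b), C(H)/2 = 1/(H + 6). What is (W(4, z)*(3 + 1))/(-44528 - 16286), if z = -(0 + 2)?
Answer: -1/30407 ≈ -3.2887e-5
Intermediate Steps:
C(H) = 2/(6 + H) (C(H) = 2/(H + 6) = 2/(6 + H))
z = -2 (z = -1*2 = -2)
W(E, b) = 2/(6 + b)
(W(4, z)*(3 + 1))/(-44528 - 16286) = ((2/(6 - 2))*(3 + 1))/(-44528 - 16286) = ((2/4)*4)/(-60814) = ((2*(1/4))*4)*(-1/60814) = ((1/2)*4)*(-1/60814) = 2*(-1/60814) = -1/30407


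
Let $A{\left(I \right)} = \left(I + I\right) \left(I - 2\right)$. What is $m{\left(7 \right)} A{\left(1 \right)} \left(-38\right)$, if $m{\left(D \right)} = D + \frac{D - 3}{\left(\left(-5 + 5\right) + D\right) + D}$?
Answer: $\frac{3876}{7} \approx 553.71$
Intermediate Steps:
$A{\left(I \right)} = 2 I \left(-2 + I\right)$
$m{\left(D \right)} = D + \frac{-3 + D}{2 D}$ ($m{\left(D \right)} = D + \frac{-3 + D}{\left(0 + D\right) + D} = D + \frac{-3 + D}{D + D} = D + \frac{-3 + D}{2 D}$)
$m{\left(7 \right)} A{\left(1 \right)} \left(-38\right) = \left(\frac{1}{2} + 7 - \frac{3}{2 \cdot 7}\right) 2 \cdot 1 \left(-2 + 1\right) \left(-38\right) = \left(\frac{1}{2} + 7 - \frac{3}{14}\right) 2 \cdot 1 \left(-1\right) \left(-38\right) = \left(\frac{1}{2} + 7 - \frac{3}{14}\right) \left(-2\right) \left(-38\right) = \frac{51}{7} \left(-2\right) \left(-38\right) = \left(- \frac{102}{7}\right) \left(-38\right) = \frac{3876}{7}$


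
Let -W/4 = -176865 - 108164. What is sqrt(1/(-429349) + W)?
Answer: 17*sqrt(727230540616303)/429349 ≈ 1067.8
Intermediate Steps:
W = 1140116 (W = -4*(-176865 - 108164) = -4*(-285029) = 1140116)
sqrt(1/(-429349) + W) = sqrt(1/(-429349) + 1140116) = sqrt(-1/429349 + 1140116) = sqrt(489507664483/429349) = 17*sqrt(727230540616303)/429349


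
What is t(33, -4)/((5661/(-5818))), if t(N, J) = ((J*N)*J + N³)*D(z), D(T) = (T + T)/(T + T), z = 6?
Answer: -4159870/111 ≈ -37476.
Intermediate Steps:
D(T) = 1 (D(T) = (2*T)/((2*T)) = (2*T)*(1/(2*T)) = 1)
t(N, J) = N³ + N*J² (t(N, J) = ((J*N)*J + N³)*1 = (N*J² + N³)*1 = (N³ + N*J²)*1 = N³ + N*J²)
t(33, -4)/((5661/(-5818))) = (33*((-4)² + 33²))/((5661/(-5818))) = (33*(16 + 1089))/((5661*(-1/5818))) = (33*1105)/(-5661/5818) = 36465*(-5818/5661) = -4159870/111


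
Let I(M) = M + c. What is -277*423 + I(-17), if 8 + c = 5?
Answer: -117191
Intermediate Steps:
c = -3 (c = -8 + 5 = -3)
I(M) = -3 + M (I(M) = M - 3 = -3 + M)
-277*423 + I(-17) = -277*423 + (-3 - 17) = -117171 - 20 = -117191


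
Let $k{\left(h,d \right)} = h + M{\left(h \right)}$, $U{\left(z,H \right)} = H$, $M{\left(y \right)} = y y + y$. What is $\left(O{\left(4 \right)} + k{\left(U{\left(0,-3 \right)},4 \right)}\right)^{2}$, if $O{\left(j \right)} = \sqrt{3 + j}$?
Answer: $16 + 6 \sqrt{7} \approx 31.875$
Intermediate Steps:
$M{\left(y \right)} = y + y^{2}$ ($M{\left(y \right)} = y^{2} + y = y + y^{2}$)
$k{\left(h,d \right)} = h + h \left(1 + h\right)$
$\left(O{\left(4 \right)} + k{\left(U{\left(0,-3 \right)},4 \right)}\right)^{2} = \left(\sqrt{3 + 4} - 3 \left(2 - 3\right)\right)^{2} = \left(\sqrt{7} - -3\right)^{2} = \left(\sqrt{7} + 3\right)^{2} = \left(3 + \sqrt{7}\right)^{2}$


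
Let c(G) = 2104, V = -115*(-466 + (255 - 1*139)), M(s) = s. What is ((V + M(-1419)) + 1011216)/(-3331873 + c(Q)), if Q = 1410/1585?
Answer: -1050047/3329769 ≈ -0.31535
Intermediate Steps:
V = 40250 (V = -115*(-466 + (255 - 139)) = -115*(-466 + 116) = -115*(-350) = 40250)
Q = 282/317 (Q = 1410*(1/1585) = 282/317 ≈ 0.88959)
((V + M(-1419)) + 1011216)/(-3331873 + c(Q)) = ((40250 - 1419) + 1011216)/(-3331873 + 2104) = (38831 + 1011216)/(-3329769) = 1050047*(-1/3329769) = -1050047/3329769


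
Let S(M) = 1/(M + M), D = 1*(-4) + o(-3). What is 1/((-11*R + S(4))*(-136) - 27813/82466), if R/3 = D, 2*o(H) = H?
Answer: -82466/2037020479 ≈ -4.0484e-5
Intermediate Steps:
o(H) = H/2
D = -11/2 (D = 1*(-4) + (½)*(-3) = -4 - 3/2 = -11/2 ≈ -5.5000)
R = -33/2 (R = 3*(-11/2) = -33/2 ≈ -16.500)
S(M) = 1/(2*M)
1/((-11*R + S(4))*(-136) - 27813/82466) = 1/((-11*(-33/2) + (½)/4)*(-136) - 27813/82466) = 1/((363/2 + (½)*(¼))*(-136) - 27813*1/82466) = 1/((363/2 + ⅛)*(-136) - 27813/82466) = 1/((1453/8)*(-136) - 27813/82466) = 1/(-24701 - 27813/82466) = 1/(-2037020479/82466) = -82466/2037020479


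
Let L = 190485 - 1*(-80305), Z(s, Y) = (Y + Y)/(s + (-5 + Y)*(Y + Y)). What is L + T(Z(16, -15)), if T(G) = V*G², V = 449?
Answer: 25688323585/94864 ≈ 2.7079e+5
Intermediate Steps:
Z(s, Y) = 2*Y/(s + 2*Y*(-5 + Y)) (Z(s, Y) = (2*Y)/(s + (-5 + Y)*(2*Y)) = (2*Y)/(s + 2*Y*(-5 + Y)) = 2*Y/(s + 2*Y*(-5 + Y)))
T(G) = 449*G²
L = 270790 (L = 190485 + 80305 = 270790)
L + T(Z(16, -15)) = 270790 + 449*(2*(-15)/(16 - 10*(-15) + 2*(-15)²))² = 270790 + 449*(2*(-15)/(16 + 150 + 2*225))² = 270790 + 449*(2*(-15)/(16 + 150 + 450))² = 270790 + 449*(2*(-15)/616)² = 270790 + 449*(2*(-15)*(1/616))² = 270790 + 449*(-15/308)² = 270790 + 449*(225/94864) = 270790 + 101025/94864 = 25688323585/94864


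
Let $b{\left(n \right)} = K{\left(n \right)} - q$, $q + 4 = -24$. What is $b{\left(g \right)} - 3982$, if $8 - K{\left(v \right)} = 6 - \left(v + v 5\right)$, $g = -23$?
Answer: $-4090$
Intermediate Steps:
$q = -28$ ($q = -4 - 24 = -28$)
$K{\left(v \right)} = 2 + 6 v$ ($K{\left(v \right)} = 8 - \left(6 - \left(v + v 5\right)\right) = 8 - \left(6 - \left(v + 5 v\right)\right) = 8 - \left(6 - 6 v\right) = 8 + \left(-6 + 6 v\right) = 2 + 6 v$)
$b{\left(n \right)} = 30 + 6 n$ ($b{\left(n \right)} = \left(2 + 6 n\right) - -28 = \left(2 + 6 n\right) + 28 = 30 + 6 n$)
$b{\left(g \right)} - 3982 = \left(30 + 6 \left(-23\right)\right) - 3982 = \left(30 - 138\right) - 3982 = -108 - 3982 = -4090$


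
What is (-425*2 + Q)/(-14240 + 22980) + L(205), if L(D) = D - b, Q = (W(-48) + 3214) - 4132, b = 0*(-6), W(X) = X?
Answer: 447471/2185 ≈ 204.79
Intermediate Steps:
b = 0
Q = -966 (Q = (-48 + 3214) - 4132 = 3166 - 4132 = -966)
L(D) = D (L(D) = D - 1*0 = D + 0 = D)
(-425*2 + Q)/(-14240 + 22980) + L(205) = (-425*2 - 966)/(-14240 + 22980) + 205 = (-850 - 966)/8740 + 205 = -1816*1/8740 + 205 = -454/2185 + 205 = 447471/2185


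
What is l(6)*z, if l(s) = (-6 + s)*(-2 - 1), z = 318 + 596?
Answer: 0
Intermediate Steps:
z = 914
l(s) = 18 - 3*s (l(s) = (-6 + s)*(-3) = 18 - 3*s)
l(6)*z = (18 - 3*6)*914 = (18 - 18)*914 = 0*914 = 0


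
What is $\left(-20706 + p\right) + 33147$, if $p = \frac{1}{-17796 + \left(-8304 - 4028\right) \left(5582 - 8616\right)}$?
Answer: $\frac{465262197973}{37397492} \approx 12441.0$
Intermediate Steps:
$p = \frac{1}{37397492}$ ($p = \frac{1}{-17796 - -37415288} = \frac{1}{-17796 + 37415288} = \frac{1}{37397492} \approx 2.674 \cdot 10^{-8}$)
$\left(-20706 + p\right) + 33147 = \left(-20706 + \frac{1}{37397492}\right) + 33147 = - \frac{774352469351}{37397492} + 33147 = \frac{465262197973}{37397492}$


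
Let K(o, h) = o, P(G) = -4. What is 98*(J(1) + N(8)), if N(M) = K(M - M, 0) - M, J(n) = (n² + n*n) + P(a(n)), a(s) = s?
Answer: -980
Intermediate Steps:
J(n) = -4 + 2*n² (J(n) = (n² + n*n) - 4 = (n² + n²) - 4 = 2*n² - 4 = -4 + 2*n²)
N(M) = -M (N(M) = (M - M) - M = 0 - M = -M)
98*(J(1) + N(8)) = 98*((-4 + 2*1²) - 1*8) = 98*((-4 + 2*1) - 8) = 98*((-4 + 2) - 8) = 98*(-2 - 8) = 98*(-10) = -980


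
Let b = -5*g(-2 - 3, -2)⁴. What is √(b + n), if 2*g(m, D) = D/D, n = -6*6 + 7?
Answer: I*√469/4 ≈ 5.4141*I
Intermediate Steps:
n = -29 (n = -36 + 7 = -29)
g(m, D) = ½ (g(m, D) = (D/D)/2 = (½)*1 = ½)
b = -5/16 (b = -5*(½)⁴ = -5*1/16 = -5/16 ≈ -0.31250)
√(b + n) = √(-5/16 - 29) = √(-469/16) = I*√469/4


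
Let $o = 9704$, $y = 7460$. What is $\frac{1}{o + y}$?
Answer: $\frac{1}{17164} \approx 5.8261 \cdot 10^{-5}$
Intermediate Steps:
$\frac{1}{o + y} = \frac{1}{9704 + 7460} = \frac{1}{17164}$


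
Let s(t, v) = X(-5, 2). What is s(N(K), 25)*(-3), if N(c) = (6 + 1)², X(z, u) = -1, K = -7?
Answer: 3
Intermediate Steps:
N(c) = 49 (N(c) = 7² = 49)
s(t, v) = -1
s(N(K), 25)*(-3) = -1*(-3) = 3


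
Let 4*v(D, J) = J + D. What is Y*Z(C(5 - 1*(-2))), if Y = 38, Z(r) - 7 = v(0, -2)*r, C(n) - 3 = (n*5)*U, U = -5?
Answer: 3534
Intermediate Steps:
v(D, J) = D/4 + J/4 (v(D, J) = (J + D)/4 = (D + J)/4 = D/4 + J/4)
C(n) = 3 - 25*n (C(n) = 3 + (n*5)*(-5) = 3 + (5*n)*(-5) = 3 - 25*n)
Z(r) = 7 - r/2 (Z(r) = 7 + ((¼)*0 + (¼)*(-2))*r = 7 + (0 - ½)*r = 7 - r/2)
Y*Z(C(5 - 1*(-2))) = 38*(7 - (3 - 25*(5 - 1*(-2)))/2) = 38*(7 - (3 - 25*(5 + 2))/2) = 38*(7 - (3 - 25*7)/2) = 38*(7 - (3 - 175)/2) = 38*(7 - ½*(-172)) = 38*(7 + 86) = 38*93 = 3534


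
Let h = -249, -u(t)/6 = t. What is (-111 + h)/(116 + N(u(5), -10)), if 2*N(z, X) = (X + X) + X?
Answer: -360/101 ≈ -3.5644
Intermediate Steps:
u(t) = -6*t
N(z, X) = 3*X/2 (N(z, X) = ((X + X) + X)/2 = (2*X + X)/2 = (3*X)/2 = 3*X/2)
(-111 + h)/(116 + N(u(5), -10)) = (-111 - 249)/(116 + (3/2)*(-10)) = -360/(116 - 15) = -360/101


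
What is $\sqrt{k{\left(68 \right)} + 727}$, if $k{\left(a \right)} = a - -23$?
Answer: $\sqrt{818} \approx 28.601$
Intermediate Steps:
$k{\left(a \right)} = 23 + a$ ($k{\left(a \right)} = a + 23 = 23 + a$)
$\sqrt{k{\left(68 \right)} + 727} = \sqrt{\left(23 + 68\right) + 727} = \sqrt{91 + 727} = \sqrt{818}$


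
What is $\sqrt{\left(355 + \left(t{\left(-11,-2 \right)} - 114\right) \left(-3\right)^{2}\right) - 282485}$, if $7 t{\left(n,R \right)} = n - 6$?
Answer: $\frac{i \sqrt{13875715}}{7} \approx 532.14 i$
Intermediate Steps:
$t{\left(n,R \right)} = - \frac{6}{7} + \frac{n}{7}$ ($t{\left(n,R \right)} = \frac{n - 6}{7} = \frac{-6 + n}{7} = - \frac{6}{7} + \frac{n}{7}$)
$\sqrt{\left(355 + \left(t{\left(-11,-2 \right)} - 114\right) \left(-3\right)^{2}\right) - 282485} = \sqrt{\left(355 + \left(\left(- \frac{6}{7} + \frac{1}{7} \left(-11\right)\right) - 114\right) \left(-3\right)^{2}\right) - 282485} = \sqrt{\left(355 + \left(\left(- \frac{6}{7} - \frac{11}{7}\right) - 114\right) 9\right) - 282485} = \sqrt{\left(355 + \left(- \frac{17}{7} - 114\right) 9\right) - 282485} = \sqrt{\left(355 - \frac{7335}{7}\right) - 282485} = \sqrt{- \frac{4850}{7} - 282485} = \sqrt{- \frac{1982245}{7}} = \frac{i \sqrt{13875715}}{7}$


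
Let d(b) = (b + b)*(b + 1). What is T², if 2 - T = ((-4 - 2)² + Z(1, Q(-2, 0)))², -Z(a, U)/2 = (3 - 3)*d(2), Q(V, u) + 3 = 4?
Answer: 1674436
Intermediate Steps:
d(b) = 2*b*(1 + b) (d(b) = (2*b)*(1 + b) = 2*b*(1 + b))
Q(V, u) = 1 (Q(V, u) = -3 + 4 = 1)
Z(a, U) = 0 (Z(a, U) = -2*(3 - 3)*2*2*(1 + 2) = -0*2*2*3 = -0*12 = -2*0 = 0)
T = -1294 (T = 2 - ((-4 - 2)² + 0)² = 2 - ((-6)² + 0)² = 2 - (36 + 0)² = 2 - 1*36² = 2 - 1*1296 = 2 - 1296 = -1294)
T² = (-1294)² = 1674436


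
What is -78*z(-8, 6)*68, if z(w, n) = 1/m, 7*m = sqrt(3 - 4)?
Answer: 37128*I ≈ 37128.0*I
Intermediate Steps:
m = I/7 (m = sqrt(3 - 4)/7 = sqrt(-1)/7 = I/7 ≈ 0.14286*I)
z(w, n) = -7*I (z(w, n) = 1/(I/7) = -7*I)
-78*z(-8, 6)*68 = -(-546)*I*68 = (546*I)*68 = 37128*I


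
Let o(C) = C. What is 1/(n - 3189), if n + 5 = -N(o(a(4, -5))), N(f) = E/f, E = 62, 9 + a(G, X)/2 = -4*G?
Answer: -25/79819 ≈ -0.00031321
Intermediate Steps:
a(G, X) = -18 - 8*G (a(G, X) = -18 + 2*(-4*G) = -18 - 8*G)
N(f) = 62/f
n = -94/25 (n = -5 - 62/(-18 - 8*4) = -5 - 62/(-18 - 32) = -5 - 62/(-50) = -5 - 62*(-1)/50 = -5 - 1*(-31/25) = -5 + 31/25 = -94/25 ≈ -3.7600)
1/(n - 3189) = 1/(-94/25 - 3189) = 1/(-79819/25) = -25/79819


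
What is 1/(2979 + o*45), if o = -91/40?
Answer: 8/23013 ≈ 0.00034763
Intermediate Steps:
o = -91/40 (o = -91*1/40 = -91/40 ≈ -2.2750)
1/(2979 + o*45) = 1/(2979 - 91/40*45) = 1/(2979 - 819/8) = 1/(23013/8) = 8/23013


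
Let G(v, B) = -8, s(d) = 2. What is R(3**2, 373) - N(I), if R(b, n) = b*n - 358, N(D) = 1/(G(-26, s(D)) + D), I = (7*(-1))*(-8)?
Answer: 143951/48 ≈ 2999.0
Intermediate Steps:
I = 56 (I = -7*(-8) = 56)
N(D) = 1/(-8 + D)
R(b, n) = -358 + b*n
R(3**2, 373) - N(I) = (-358 + 3**2*373) - 1/(-8 + 56) = (-358 + 9*373) - 1/48 = (-358 + 3357) - 1*1/48 = 2999 - 1/48 = 143951/48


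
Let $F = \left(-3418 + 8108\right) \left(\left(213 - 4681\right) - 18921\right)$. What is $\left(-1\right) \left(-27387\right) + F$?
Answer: $-109667023$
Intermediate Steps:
$F = -109694410$ ($F = 4690 \left(-4468 - 18921\right) = 4690 \left(-23389\right) = -109694410$)
$\left(-1\right) \left(-27387\right) + F = \left(-1\right) \left(-27387\right) - 109694410 = 27387 - 109694410 = -109667023$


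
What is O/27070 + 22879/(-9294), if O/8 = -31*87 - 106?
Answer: -413871593/125794290 ≈ -3.2901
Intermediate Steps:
O = -22424 (O = 8*(-31*87 - 106) = 8*(-2697 - 106) = 8*(-2803) = -22424)
O/27070 + 22879/(-9294) = -22424/27070 + 22879/(-9294) = -22424*1/27070 + 22879*(-1/9294) = -11212/13535 - 22879/9294 = -413871593/125794290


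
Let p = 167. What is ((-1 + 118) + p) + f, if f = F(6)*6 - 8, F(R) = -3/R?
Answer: 273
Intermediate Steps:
f = -11 (f = -3/6*6 - 8 = -3*⅙*6 - 8 = -½*6 - 8 = -3 - 8 = -11)
((-1 + 118) + p) + f = ((-1 + 118) + 167) - 11 = (117 + 167) - 11 = 284 - 11 = 273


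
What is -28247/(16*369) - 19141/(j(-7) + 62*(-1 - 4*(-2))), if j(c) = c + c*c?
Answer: -31613509/702576 ≈ -44.997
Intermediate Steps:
j(c) = c + c²
-28247/(16*369) - 19141/(j(-7) + 62*(-1 - 4*(-2))) = -28247/(16*369) - 19141/(-7*(1 - 7) + 62*(-1 - 4*(-2))) = -28247/5904 - 19141/(-7*(-6) + 62*(-1 + 8)) = -28247*1/5904 - 19141/(42 + 62*7) = -28247/5904 - 19141/(42 + 434) = -28247/5904 - 19141/476 = -31613509/702576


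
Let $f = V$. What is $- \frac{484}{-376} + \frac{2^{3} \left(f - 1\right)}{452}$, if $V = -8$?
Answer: $\frac{11981}{10622} \approx 1.1279$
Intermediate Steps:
$f = -8$
$- \frac{484}{-376} + \frac{2^{3} \left(f - 1\right)}{452} = - \frac{484}{-376} + \frac{2^{3} \left(-8 - 1\right)}{452} = \left(-484\right) \left(- \frac{1}{376}\right) + 8 \left(-9\right) \frac{1}{452} = \frac{121}{94} - \frac{18}{113} = \frac{11981}{10622}$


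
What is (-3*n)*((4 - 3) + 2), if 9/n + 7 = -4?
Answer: 81/11 ≈ 7.3636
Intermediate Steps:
n = -9/11 (n = 9/(-7 - 4) = 9/(-11) = 9*(-1/11) = -9/11 ≈ -0.81818)
(-3*n)*((4 - 3) + 2) = (-3*(-9/11))*((4 - 3) + 2) = 27*(1 + 2)/11 = (27/11)*3 = 81/11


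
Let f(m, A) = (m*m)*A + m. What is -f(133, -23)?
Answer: 406714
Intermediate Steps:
f(m, A) = m + A*m**2 (f(m, A) = m**2*A + m = A*m**2 + m = m + A*m**2)
-f(133, -23) = -133*(1 - 23*133) = -133*(1 - 3059) = -133*(-3058) = -1*(-406714) = 406714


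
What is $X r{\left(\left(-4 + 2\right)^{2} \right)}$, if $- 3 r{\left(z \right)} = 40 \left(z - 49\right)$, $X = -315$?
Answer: $-189000$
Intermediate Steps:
$r{\left(z \right)} = \frac{1960}{3} - \frac{40 z}{3}$ ($r{\left(z \right)} = - \frac{40 \left(z - 49\right)}{3} = - \frac{40 \left(-49 + z\right)}{3} = - \frac{-1960 + 40 z}{3} = \frac{1960}{3} - \frac{40 z}{3}$)
$X r{\left(\left(-4 + 2\right)^{2} \right)} = - 315 \left(\frac{1960}{3} - \frac{40 \left(-4 + 2\right)^{2}}{3}\right) = - 315 \left(\frac{1960}{3} - \frac{40 \left(-2\right)^{2}}{3}\right) = - 315 \left(\frac{1960}{3} - \frac{160}{3}\right) = \left(-315\right) 600 = -189000$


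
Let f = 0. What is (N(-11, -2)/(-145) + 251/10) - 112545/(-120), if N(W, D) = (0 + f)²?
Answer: 38519/40 ≈ 962.97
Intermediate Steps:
N(W, D) = 0 (N(W, D) = (0 + 0)² = 0² = 0)
(N(-11, -2)/(-145) + 251/10) - 112545/(-120) = (0/(-145) + 251/10) - 112545/(-120) = (0*(-1/145) + 251*(⅒)) - 112545*(-1)/120 = (0 + 251/10) - 369*(-61/24) = 251/10 + 7503/8 = 38519/40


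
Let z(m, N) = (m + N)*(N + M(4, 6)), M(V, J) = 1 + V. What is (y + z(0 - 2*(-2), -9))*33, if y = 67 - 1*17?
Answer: 2310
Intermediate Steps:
y = 50 (y = 67 - 17 = 50)
z(m, N) = (5 + N)*(N + m) (z(m, N) = (m + N)*(N + (1 + 4)) = (N + m)*(N + 5) = (N + m)*(5 + N) = (5 + N)*(N + m))
(y + z(0 - 2*(-2), -9))*33 = (50 + ((-9)² + 5*(-9) + 5*(0 - 2*(-2)) - 9*(0 - 2*(-2))))*33 = (50 + (81 - 45 + 5*(0 + 4) - 9*(0 + 4)))*33 = (50 + (81 - 45 + 5*4 - 9*4))*33 = (50 + (81 - 45 + 20 - 36))*33 = (50 + 20)*33 = 70*33 = 2310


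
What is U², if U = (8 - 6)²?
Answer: 16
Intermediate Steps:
U = 4 (U = 2² = 4)
U² = 4² = 16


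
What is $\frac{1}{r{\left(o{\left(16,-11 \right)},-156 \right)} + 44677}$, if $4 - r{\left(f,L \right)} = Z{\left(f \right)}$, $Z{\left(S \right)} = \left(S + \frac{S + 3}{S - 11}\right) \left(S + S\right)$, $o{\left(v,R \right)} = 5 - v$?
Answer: $\frac{1}{44447} \approx 2.2499 \cdot 10^{-5}$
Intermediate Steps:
$Z{\left(S \right)} = 2 S \left(S + \frac{3 + S}{-11 + S}\right)$ ($Z{\left(S \right)} = \left(S + \frac{3 + S}{-11 + S}\right) 2 S = 2 S \left(S + \frac{3 + S}{-11 + S}\right)$)
$r{\left(f,L \right)} = 4 - \frac{2 f \left(3 + f^{2} - 10 f\right)}{-11 + f}$
$\frac{1}{r{\left(o{\left(16,-11 \right)},-156 \right)} + 44677} = \frac{1}{\frac{2 \left(-22 - \left(5 - 16\right) - \left(5 - 16\right)^{3} + 10 \left(5 - 16\right)^{2}\right)}{-11 + \left(5 - 16\right)} + 44677} = \frac{1}{\frac{2 \left(-22 - -11 - \left(-11\right)^{3} + 10 \left(-11\right)^{2}\right)}{-11 - 11} + 44677} = \frac{1}{\frac{2 \left(-22 + 11 - -1331 + 10 \cdot 121\right)}{-22} + 44677} = \frac{1}{2 \left(- \frac{1}{22}\right) \left(-22 + 11 + 1331 + 1210\right) + 44677} = \frac{1}{2 \left(- \frac{1}{22}\right) 2530 + 44677} = \frac{1}{-230 + 44677} = \frac{1}{44447}$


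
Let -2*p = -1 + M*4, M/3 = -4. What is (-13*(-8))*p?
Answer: 2548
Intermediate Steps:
M = -12 (M = 3*(-4) = -12)
p = 49/2 (p = -(-1 - 12*4)/2 = -(-1 - 48)/2 = -½*(-49) = 49/2 ≈ 24.500)
(-13*(-8))*p = -13*(-8)*(49/2) = 104*(49/2) = 2548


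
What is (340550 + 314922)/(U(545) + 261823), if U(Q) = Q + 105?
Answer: 655472/262473 ≈ 2.4973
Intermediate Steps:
U(Q) = 105 + Q
(340550 + 314922)/(U(545) + 261823) = (340550 + 314922)/((105 + 545) + 261823) = 655472/(650 + 261823) = 655472/262473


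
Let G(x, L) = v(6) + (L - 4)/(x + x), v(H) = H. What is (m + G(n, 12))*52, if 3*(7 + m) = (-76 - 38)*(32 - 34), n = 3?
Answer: 11908/3 ≈ 3969.3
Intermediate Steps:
m = 69 (m = -7 + ((-76 - 38)*(32 - 34))/3 = -7 + (-114*(-2))/3 = -7 + (⅓)*228 = -7 + 76 = 69)
G(x, L) = 6 + (-4 + L)/(2*x) (G(x, L) = 6 + (L - 4)/(x + x) = 6 + (-4 + L)/((2*x)) = 6 + (-4 + L)*(1/(2*x)) = 6 + (-4 + L)/(2*x))
(m + G(n, 12))*52 = (69 + (½)*(-4 + 12 + 12*3)/3)*52 = (69 + (½)*(⅓)*(-4 + 12 + 36))*52 = (69 + (½)*(⅓)*44)*52 = (69 + 22/3)*52 = (229/3)*52 = 11908/3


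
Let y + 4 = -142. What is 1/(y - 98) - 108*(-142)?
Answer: 3741983/244 ≈ 15336.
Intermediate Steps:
y = -146 (y = -4 - 142 = -146)
1/(y - 98) - 108*(-142) = 1/(-146 - 98) - 108*(-142) = 1/(-244) + 15336 = -1/244 + 15336 = 3741983/244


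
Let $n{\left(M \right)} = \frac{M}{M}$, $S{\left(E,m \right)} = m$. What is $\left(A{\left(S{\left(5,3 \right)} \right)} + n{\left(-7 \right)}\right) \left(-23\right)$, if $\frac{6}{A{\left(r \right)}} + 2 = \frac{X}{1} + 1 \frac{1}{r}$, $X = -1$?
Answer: $\frac{115}{4} \approx 28.75$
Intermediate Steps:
$n{\left(M \right)} = 1$
$A{\left(r \right)} = \frac{6}{-3 + \frac{1}{r}}$ ($A{\left(r \right)} = \frac{6}{-2 + \left(- 1^{-1} + 1 \frac{1}{r}\right)} = \frac{6}{-2 + \left(\left(-1\right) 1 + \frac{1}{r}\right)} = \frac{6}{-2 - \left(1 - \frac{1}{r}\right)} = \frac{6}{-3 + \frac{1}{r}}$)
$\left(A{\left(S{\left(5,3 \right)} \right)} + n{\left(-7 \right)}\right) \left(-23\right) = \left(\left(-6\right) 3 \frac{1}{-1 + 3 \cdot 3} + 1\right) \left(-23\right) = \left(\left(-6\right) 3 \frac{1}{-1 + 9} + 1\right) \left(-23\right) = \left(\left(-6\right) 3 \cdot \frac{1}{8} + 1\right) \left(-23\right) = \left(- \frac{9}{4} + 1\right) \left(-23\right) = \left(- \frac{5}{4}\right) \left(-23\right) = \frac{115}{4}$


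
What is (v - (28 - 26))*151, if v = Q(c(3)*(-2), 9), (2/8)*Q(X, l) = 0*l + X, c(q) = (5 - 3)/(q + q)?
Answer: -2114/3 ≈ -704.67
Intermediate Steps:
c(q) = 1/q (c(q) = 2/((2*q)) = 2*(1/(2*q)) = 1/q)
Q(X, l) = 4*X (Q(X, l) = 4*(0*l + X) = 4*(0 + X) = 4*X)
v = -8/3 (v = 4*(-2/3) = 4*((⅓)*(-2)) = 4*(-⅔) = -8/3 ≈ -2.6667)
(v - (28 - 26))*151 = (-8/3 - (28 - 26))*151 = (-8/3 - 1*2)*151 = (-8/3 - 2)*151 = -14/3*151 = -2114/3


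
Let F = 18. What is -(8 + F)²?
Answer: -676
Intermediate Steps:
-(8 + F)² = -(8 + 18)² = -1*26² = -1*676 = -676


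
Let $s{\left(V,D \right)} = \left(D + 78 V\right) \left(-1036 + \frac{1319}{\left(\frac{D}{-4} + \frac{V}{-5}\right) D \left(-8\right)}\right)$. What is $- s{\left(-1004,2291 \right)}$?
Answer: $- \frac{2684496833263993}{34085498} \approx -7.8758 \cdot 10^{7}$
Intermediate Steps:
$s{\left(V,D \right)} = \left(-1036 - \frac{1319}{8 D \left(- \frac{D}{4} - \frac{V}{5}\right)}\right) \left(D + 78 V\right)$ ($s{\left(V,D \right)} = \left(D + 78 V\right) \left(-1036 + \frac{1319}{\left(D \left(- \frac{1}{4}\right) + V \left(- \frac{1}{5}\right)\right) D \left(-8\right)}\right) = \left(D + 78 V\right) \left(-1036 + \frac{1319}{\left(- \frac{D}{4} - \frac{V}{5}\right) D \left(-8\right)}\right) = \left(D + 78 V\right) \left(-1036 + \frac{1319}{D \left(- \frac{D}{4} - \frac{V}{5}\right) \left(-8\right)}\right) = \left(D + 78 V\right) \left(-1036 + \frac{1319}{\left(-8\right) D \left(- \frac{D}{4} - \frac{V}{5}\right)}\right) = \left(D + 78 V\right) \left(-1036 + 1319 \left(- \frac{1}{8 D \left(- \frac{D}{4} - \frac{V}{5}\right)}\right)\right) = \left(D + 78 V\right) \left(-1036 - \frac{1319}{8 D \left(- \frac{D}{4} - \frac{V}{5}\right)}\right) = \left(-1036 - \frac{1319}{8 D \left(- \frac{D}{4} - \frac{V}{5}\right)}\right) \left(D + 78 V\right)$)
$- s{\left(-1004,2291 \right)} = - \frac{- 10360 \cdot 2291^{3} + 6595 \cdot 2291 + 514410 \left(-1004\right) - - 819633472 \cdot 2291^{2} - 1481049024 \left(-1004\right)^{2}}{2 \cdot 2291 \left(4 \left(-1004\right) + 5 \cdot 2291\right)} = - \frac{\left(-10360\right) 12024728171 + 15109145 - 516467640 - \left(-819633472\right) 5248681 - 1481049024 \cdot 1008016}{2 \cdot 2291 \left(-4016 + 11455\right)} = - \frac{-124576183851560 + 15109145 - 516467640 + 4301994631450432 - 1492921112976384}{2 \cdot 2291 \cdot 7439} = - \frac{2684496833263993}{2 \cdot 2291 \cdot 7439} = \left(-1\right) \frac{2684496833263993}{34085498} = - \frac{2684496833263993}{34085498}$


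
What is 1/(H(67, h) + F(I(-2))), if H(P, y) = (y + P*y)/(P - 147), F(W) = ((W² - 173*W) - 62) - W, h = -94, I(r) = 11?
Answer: -10/17751 ≈ -0.00056335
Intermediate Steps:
F(W) = -62 + W² - 174*W (F(W) = (-62 + W² - 173*W) - W = -62 + W² - 174*W)
H(P, y) = (y + P*y)/(-147 + P)
1/(H(67, h) + F(I(-2))) = 1/(-94*(1 + 67)/(-147 + 67) + (-62 + 11² - 174*11)) = 1/(-94*68/(-80) + (-62 + 121 - 1914)) = 1/(-94*(-1/80)*68 - 1855) = 1/(799/10 - 1855) = 1/(-17751/10) = -10/17751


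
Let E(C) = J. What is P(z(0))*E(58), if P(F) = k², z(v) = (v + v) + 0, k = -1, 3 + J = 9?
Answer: 6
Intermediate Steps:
J = 6 (J = -3 + 9 = 6)
E(C) = 6
z(v) = 2*v (z(v) = 2*v + 0 = 2*v)
P(F) = 1 (P(F) = (-1)² = 1)
P(z(0))*E(58) = 1*6 = 6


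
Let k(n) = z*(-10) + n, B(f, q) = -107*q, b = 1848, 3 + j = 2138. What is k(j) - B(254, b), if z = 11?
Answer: 199761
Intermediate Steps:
j = 2135 (j = -3 + 2138 = 2135)
k(n) = -110 + n (k(n) = 11*(-10) + n = -110 + n)
k(j) - B(254, b) = (-110 + 2135) - (-107)*1848 = 2025 - 1*(-197736) = 2025 + 197736 = 199761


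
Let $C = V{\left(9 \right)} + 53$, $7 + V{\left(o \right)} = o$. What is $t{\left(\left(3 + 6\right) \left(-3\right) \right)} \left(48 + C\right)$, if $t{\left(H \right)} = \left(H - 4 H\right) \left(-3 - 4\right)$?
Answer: $-58401$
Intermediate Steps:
$V{\left(o \right)} = -7 + o$
$t{\left(H \right)} = 21 H$ ($t{\left(H \right)} = - 3 H \left(-7\right) = 21 H$)
$C = 55$ ($C = \left(-7 + 9\right) + 53 = 2 + 53 = 55$)
$t{\left(\left(3 + 6\right) \left(-3\right) \right)} \left(48 + C\right) = 21 \left(3 + 6\right) \left(-3\right) \left(48 + 55\right) = 21 \cdot 9 \left(-3\right) 103 = 21 \left(-27\right) 103 = \left(-567\right) 103 = -58401$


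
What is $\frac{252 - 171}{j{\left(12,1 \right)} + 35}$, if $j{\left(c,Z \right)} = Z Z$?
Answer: $\frac{9}{4} \approx 2.25$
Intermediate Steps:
$j{\left(c,Z \right)} = Z^{2}$
$\frac{252 - 171}{j{\left(12,1 \right)} + 35} = \frac{252 - 171}{1^{2} + 35} = \frac{81}{1 + 35} = \frac{81}{36} = 81 \cdot \frac{1}{36} = \frac{9}{4}$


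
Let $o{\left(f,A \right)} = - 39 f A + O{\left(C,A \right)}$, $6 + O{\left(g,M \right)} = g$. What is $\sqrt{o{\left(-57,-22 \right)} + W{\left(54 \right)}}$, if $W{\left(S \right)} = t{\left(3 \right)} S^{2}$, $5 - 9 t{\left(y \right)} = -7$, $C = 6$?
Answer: $3 i \sqrt{5002} \approx 212.17 i$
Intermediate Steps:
$t{\left(y \right)} = \frac{4}{3}$ ($t{\left(y \right)} = \frac{5}{9} - - \frac{7}{9} = \frac{5}{9} + \frac{7}{9} = \frac{4}{3}$)
$O{\left(g,M \right)} = -6 + g$
$o{\left(f,A \right)} = - 39 A f$ ($o{\left(f,A \right)} = - 39 f A + \left(-6 + 6\right) = - 39 A f + 0 = - 39 A f$)
$W{\left(S \right)} = \frac{4 S^{2}}{3}$
$\sqrt{o{\left(-57,-22 \right)} + W{\left(54 \right)}} = \sqrt{\left(-39\right) \left(-22\right) \left(-57\right) + \frac{4 \cdot 54^{2}}{3}} = \sqrt{-48906 + \frac{4}{3} \cdot 2916} = \sqrt{-48906 + 3888} = \sqrt{-45018} = 3 i \sqrt{5002}$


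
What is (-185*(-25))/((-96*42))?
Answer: -4625/4032 ≈ -1.1471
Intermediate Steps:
(-185*(-25))/((-96*42)) = 4625/(-4032) = 4625*(-1/4032) = -4625/4032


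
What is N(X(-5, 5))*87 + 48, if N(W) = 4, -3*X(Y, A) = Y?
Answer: 396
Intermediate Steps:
X(Y, A) = -Y/3
N(X(-5, 5))*87 + 48 = 4*87 + 48 = 348 + 48 = 396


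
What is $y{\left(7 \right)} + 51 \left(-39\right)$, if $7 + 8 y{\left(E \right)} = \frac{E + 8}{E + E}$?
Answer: $- \frac{222851}{112} \approx -1989.7$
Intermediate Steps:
$y{\left(E \right)} = - \frac{7}{8} + \frac{8 + E}{16 E}$ ($y{\left(E \right)} = - \frac{7}{8} + \frac{\left(E + 8\right) \frac{1}{E + E}}{8} = - \frac{7}{8} + \frac{\left(8 + E\right) \frac{1}{2 E}}{8} = - \frac{7}{8} + \frac{\frac{1}{2} \frac{1}{E} \left(8 + E\right)}{8} = - \frac{7}{8} + \frac{8 + E}{16 E}$)
$y{\left(7 \right)} + 51 \left(-39\right) = \frac{8 - 91}{16 \cdot 7} + 51 \left(-39\right) = \frac{1}{16} \cdot \frac{1}{7} \left(8 - 91\right) - 1989 = \frac{1}{16} \cdot \frac{1}{7} \left(-83\right) - 1989 = - \frac{83}{112} - 1989 = - \frac{222851}{112}$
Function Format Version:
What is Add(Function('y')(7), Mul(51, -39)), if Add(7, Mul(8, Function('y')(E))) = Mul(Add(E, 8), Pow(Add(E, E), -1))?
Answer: Rational(-222851, 112) ≈ -1989.7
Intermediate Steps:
Function('y')(E) = Add(Rational(-7, 8), Mul(Rational(1, 16), Pow(E, -1), Add(8, E))) (Function('y')(E) = Add(Rational(-7, 8), Mul(Rational(1, 8), Mul(Add(E, 8), Pow(Add(E, E), -1)))) = Add(Rational(-7, 8), Mul(Rational(1, 8), Mul(Add(8, E), Pow(Mul(2, E), -1)))) = Add(Rational(-7, 8), Mul(Rational(1, 8), Mul(Add(8, E), Mul(Rational(1, 2), Pow(E, -1))))) = Add(Rational(-7, 8), Mul(Rational(1, 8), Mul(Rational(1, 2), Pow(E, -1), Add(8, E)))) = Add(Rational(-7, 8), Mul(Rational(1, 16), Pow(E, -1), Add(8, E))))
Add(Function('y')(7), Mul(51, -39)) = Add(Mul(Rational(1, 16), Pow(7, -1), Add(8, Mul(-13, 7))), Mul(51, -39)) = Add(Mul(Rational(1, 16), Rational(1, 7), Add(8, -91)), -1989) = Add(Mul(Rational(1, 16), Rational(1, 7), -83), -1989) = Add(Rational(-83, 112), -1989) = Rational(-222851, 112)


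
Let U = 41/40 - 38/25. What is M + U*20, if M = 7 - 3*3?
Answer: -119/10 ≈ -11.900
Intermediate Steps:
M = -2 (M = 7 - 9 = -2)
U = -99/200 (U = 41*(1/40) - 38*1/25 = 41/40 - 38/25 = -99/200 ≈ -0.49500)
M + U*20 = -2 - 99/200*20 = -2 - 99/10 = -119/10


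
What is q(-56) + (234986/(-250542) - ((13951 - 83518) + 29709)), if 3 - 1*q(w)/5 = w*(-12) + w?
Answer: 4608978410/125271 ≈ 36792.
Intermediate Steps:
q(w) = 15 + 55*w (q(w) = 15 - 5*(w*(-12) + w) = 15 - 5*(-12*w + w) = 15 - (-55)*w = 15 + 55*w)
q(-56) + (234986/(-250542) - ((13951 - 83518) + 29709)) = (15 + 55*(-56)) + (234986/(-250542) - ((13951 - 83518) + 29709)) = (15 - 3080) + (234986*(-1/250542) - (-69567 + 29709)) = -3065 + (-117493/125271 - 1*(-39858)) = -3065 + (-117493/125271 + 39858) = -3065 + 4992934025/125271 = 4608978410/125271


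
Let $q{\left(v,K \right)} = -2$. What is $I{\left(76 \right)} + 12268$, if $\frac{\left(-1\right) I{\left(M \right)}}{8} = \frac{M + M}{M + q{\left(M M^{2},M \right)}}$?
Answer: $\frac{453308}{37} \approx 12252.0$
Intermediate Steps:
$I{\left(M \right)} = - \frac{16 M}{-2 + M}$ ($I{\left(M \right)} = - 8 \frac{M + M}{M - 2} = - 8 \frac{2 M}{-2 + M} = - \frac{16 M}{-2 + M}$)
$I{\left(76 \right)} + 12268 = \left(-16\right) 76 \frac{1}{-2 + 76} + 12268 = \left(-16\right) 76 \cdot \frac{1}{74} + 12268 = - \frac{608}{37} + 12268 = \frac{453308}{37}$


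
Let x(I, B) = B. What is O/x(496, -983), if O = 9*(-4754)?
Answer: 42786/983 ≈ 43.526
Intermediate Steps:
O = -42786
O/x(496, -983) = -42786/(-983) = -42786*(-1/983) = 42786/983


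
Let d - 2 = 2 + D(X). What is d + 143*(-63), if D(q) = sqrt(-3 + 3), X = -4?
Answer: -9005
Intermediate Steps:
D(q) = 0 (D(q) = sqrt(0) = 0)
d = 4 (d = 2 + (2 + 0) = 2 + 2 = 4)
d + 143*(-63) = 4 + 143*(-63) = 4 - 9009 = -9005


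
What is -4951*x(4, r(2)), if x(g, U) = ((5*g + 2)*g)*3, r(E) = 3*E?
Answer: -1307064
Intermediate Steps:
x(g, U) = 3*g*(2 + 5*g) (x(g, U) = ((2 + 5*g)*g)*3 = (g*(2 + 5*g))*3 = 3*g*(2 + 5*g))
-4951*x(4, r(2)) = -14853*4*(2 + 5*4) = -14853*4*(2 + 20) = -14853*4*22 = -4951*264 = -1307064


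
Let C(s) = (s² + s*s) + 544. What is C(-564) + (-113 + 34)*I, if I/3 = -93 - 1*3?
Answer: 659488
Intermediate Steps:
I = -288 (I = 3*(-93 - 1*3) = 3*(-93 - 3) = 3*(-96) = -288)
C(s) = 544 + 2*s² (C(s) = (s² + s²) + 544 = 2*s² + 544 = 544 + 2*s²)
C(-564) + (-113 + 34)*I = (544 + 2*(-564)²) + (-113 + 34)*(-288) = (544 + 2*318096) - 79*(-288) = (544 + 636192) + 22752 = 636736 + 22752 = 659488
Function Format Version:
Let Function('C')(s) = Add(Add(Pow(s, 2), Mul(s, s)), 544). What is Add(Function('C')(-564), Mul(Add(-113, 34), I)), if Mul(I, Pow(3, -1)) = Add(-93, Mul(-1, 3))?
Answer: 659488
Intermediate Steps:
I = -288 (I = Mul(3, Add(-93, Mul(-1, 3))) = Mul(3, Add(-93, -3)) = Mul(3, -96) = -288)
Function('C')(s) = Add(544, Mul(2, Pow(s, 2))) (Function('C')(s) = Add(Add(Pow(s, 2), Pow(s, 2)), 544) = Add(Mul(2, Pow(s, 2)), 544) = Add(544, Mul(2, Pow(s, 2))))
Add(Function('C')(-564), Mul(Add(-113, 34), I)) = Add(Add(544, Mul(2, Pow(-564, 2))), Mul(Add(-113, 34), -288)) = Add(Add(544, Mul(2, 318096)), Mul(-79, -288)) = Add(Add(544, 636192), 22752) = Add(636736, 22752) = 659488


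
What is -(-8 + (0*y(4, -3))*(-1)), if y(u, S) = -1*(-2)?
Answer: 8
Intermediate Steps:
y(u, S) = 2
-(-8 + (0*y(4, -3))*(-1)) = -(-8 + (0*2)*(-1)) = -(-8 + 0*(-1)) = -(-8 + 0) = -1*(-8) = 8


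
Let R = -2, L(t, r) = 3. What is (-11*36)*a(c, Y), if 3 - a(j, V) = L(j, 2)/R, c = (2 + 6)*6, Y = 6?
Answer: -1782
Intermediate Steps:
c = 48 (c = 8*6 = 48)
a(j, V) = 9/2 (a(j, V) = 3 - 3/(-2) = 3 - 3*(-1)/2 = 3 - 1*(-3/2) = 3 + 3/2 = 9/2)
(-11*36)*a(c, Y) = -11*36*(9/2) = -396*9/2 = -1782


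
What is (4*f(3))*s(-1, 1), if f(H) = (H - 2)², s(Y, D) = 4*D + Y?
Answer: 12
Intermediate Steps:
s(Y, D) = Y + 4*D
f(H) = (-2 + H)²
(4*f(3))*s(-1, 1) = (4*(-2 + 3)²)*(-1 + 4*1) = (4*1²)*(-1 + 4) = (4*1)*3 = 4*3 = 12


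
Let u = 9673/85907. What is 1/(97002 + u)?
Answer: 85907/8333160487 ≈ 1.0309e-5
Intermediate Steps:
u = 9673/85907 (u = 9673*(1/85907) = 9673/85907 ≈ 0.11260)
1/(97002 + u) = 1/(97002 + 9673/85907) = 1/(8333160487/85907) = 85907/8333160487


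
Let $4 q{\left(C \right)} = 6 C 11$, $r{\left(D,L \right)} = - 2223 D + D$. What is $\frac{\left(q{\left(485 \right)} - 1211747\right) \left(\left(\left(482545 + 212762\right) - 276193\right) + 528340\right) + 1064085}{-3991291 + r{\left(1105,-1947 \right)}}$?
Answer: $\frac{380163825806}{2148867} \approx 1.7691 \cdot 10^{5}$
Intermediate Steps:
$r{\left(D,L \right)} = - 2222 D$
$q{\left(C \right)} = \frac{33 C}{2}$ ($q{\left(C \right)} = \frac{6 C 11}{4} = \frac{66 C}{4} = \frac{33 C}{2}$)
$\frac{\left(q{\left(485 \right)} - 1211747\right) \left(\left(\left(482545 + 212762\right) - 276193\right) + 528340\right) + 1064085}{-3991291 + r{\left(1105,-1947 \right)}} = \frac{\left(\frac{33}{2} \cdot 485 - 1211747\right) \left(\left(\left(482545 + 212762\right) - 276193\right) + 528340\right) + 1064085}{-3991291 - 2455310} = \frac{\left(\frac{16005}{2} - 1211747\right) \left(\left(695307 - 276193\right) + 528340\right) + 1064085}{-3991291 - 2455310} = \frac{- \frac{2407489 \left(419114 + 528340\right)}{2} + 1064085}{-6446601} = \left(\left(- \frac{2407489}{2}\right) 947454 + 1064085\right) \left(- \frac{1}{6446601}\right) = \left(-1140492541503 + 1064085\right) \left(- \frac{1}{6446601}\right) = \left(-1140491477418\right) \left(- \frac{1}{6446601}\right) = \frac{380163825806}{2148867}$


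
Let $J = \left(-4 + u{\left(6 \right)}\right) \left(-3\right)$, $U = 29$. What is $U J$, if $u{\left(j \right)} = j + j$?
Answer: $-696$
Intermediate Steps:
$u{\left(j \right)} = 2 j$
$J = -24$ ($J = \left(-4 + 2 \cdot 6\right) \left(-3\right) = \left(-4 + 12\right) \left(-3\right) = 8 \left(-3\right) = -24$)
$U J = 29 \left(-24\right) = -696$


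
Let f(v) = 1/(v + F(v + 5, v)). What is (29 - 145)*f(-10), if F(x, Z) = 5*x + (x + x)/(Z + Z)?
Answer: 232/69 ≈ 3.3623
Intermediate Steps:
F(x, Z) = 5*x + x/Z (F(x, Z) = 5*x + (2*x)/((2*Z)) = 5*x + (2*x)*(1/(2*Z)) = 5*x + x/Z)
f(v) = 1/(25 + 6*v + (5 + v)/v) (f(v) = 1/(v + (5*(v + 5) + (v + 5)/v)) = 1/(v + (5*(5 + v) + (5 + v)/v)) = 1/(v + ((25 + 5*v) + (5 + v)/v)) = 1/(v + (25 + 5*v + (5 + v)/v)) = 1/(25 + 6*v + (5 + v)/v))
(29 - 145)*f(-10) = (29 - 145)*(-10/(5 + 6*(-10)**2 + 26*(-10))) = -(-1160)/(5 + 6*100 - 260) = -(-1160)/(5 + 600 - 260) = -(-1160)/345 = -116*(-2/69) = 232/69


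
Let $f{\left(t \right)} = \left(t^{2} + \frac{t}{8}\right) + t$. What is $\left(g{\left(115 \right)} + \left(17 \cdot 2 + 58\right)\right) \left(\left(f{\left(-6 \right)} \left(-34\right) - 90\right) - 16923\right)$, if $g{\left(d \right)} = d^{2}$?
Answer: $- \frac{479611755}{2} \approx -2.3981 \cdot 10^{8}$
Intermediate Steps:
$f{\left(t \right)} = t^{2} + \frac{9 t}{8}$ ($f{\left(t \right)} = \left(t^{2} + \frac{t}{8}\right) + t = t^{2} + \frac{9 t}{8}$)
$\left(g{\left(115 \right)} + \left(17 \cdot 2 + 58\right)\right) \left(\left(f{\left(-6 \right)} \left(-34\right) - 90\right) - 16923\right) = \left(115^{2} + \left(17 \cdot 2 + 58\right)\right) \left(\left(\frac{1}{8} \left(-6\right) \left(9 + 8 \left(-6\right)\right) \left(-34\right) - 90\right) - 16923\right) = \left(13225 + \left(34 + 58\right)\right) \left(\left(\frac{1}{8} \left(-6\right) \left(9 - 48\right) \left(-34\right) - 90\right) - 16923\right) = \left(13225 + 92\right) \left(\left(\frac{1}{8} \left(-6\right) \left(-39\right) \left(-34\right) - 90\right) - 16923\right) = 13317 \left(\left(\frac{117}{4} \left(-34\right) - 90\right) - 16923\right) = 13317 \left(\left(- \frac{1989}{2} - 90\right) - 16923\right) = 13317 \left(- \frac{2169}{2} - 16923\right) = 13317 \left(- \frac{36015}{2}\right) = - \frac{479611755}{2}$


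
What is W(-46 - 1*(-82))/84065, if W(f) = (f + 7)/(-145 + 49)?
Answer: -1/187680 ≈ -5.3282e-6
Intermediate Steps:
W(f) = -7/96 - f/96 (W(f) = (7 + f)/(-96) = (7 + f)*(-1/96) = -7/96 - f/96)
W(-46 - 1*(-82))/84065 = (-7/96 - (-46 - 1*(-82))/96)/84065 = (-7/96 - (-46 + 82)/96)*(1/84065) = (-7/96 - 1/96*36)*(1/84065) = (-7/96 - 3/8)*(1/84065) = -43/96*1/84065 = -1/187680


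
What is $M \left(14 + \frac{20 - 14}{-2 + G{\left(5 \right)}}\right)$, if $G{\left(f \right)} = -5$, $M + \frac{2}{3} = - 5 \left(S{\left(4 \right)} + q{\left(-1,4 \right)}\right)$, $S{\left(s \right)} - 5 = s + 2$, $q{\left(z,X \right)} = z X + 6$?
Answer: $- \frac{18124}{21} \approx -863.05$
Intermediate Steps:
$q{\left(z,X \right)} = 6 + X z$ ($q{\left(z,X \right)} = X z + 6 = 6 + X z$)
$S{\left(s \right)} = 7 + s$ ($S{\left(s \right)} = 5 + \left(s + 2\right) = 5 + \left(2 + s\right) = 7 + s$)
$M = - \frac{197}{3}$ ($M = - \frac{2}{3} - 5 \left(\left(7 + 4\right) + \left(6 + 4 \left(-1\right)\right)\right) = - \frac{2}{3} - 5 \left(11 + \left(6 - 4\right)\right) = - \frac{2}{3} - 5 \left(11 + 2\right) = - \frac{2}{3} - 65 = - \frac{197}{3} \approx -65.667$)
$M \left(14 + \frac{20 - 14}{-2 + G{\left(5 \right)}}\right) = - \frac{197 \left(14 + \frac{20 - 14}{-2 - 5}\right)}{3} = - \frac{197 \left(14 + \frac{6}{-7}\right)}{3} = - \frac{197 \left(14 + 6 \left(- \frac{1}{7}\right)\right)}{3} = - \frac{197 \left(14 - \frac{6}{7}\right)}{3} = \left(- \frac{197}{3}\right) \frac{92}{7} = - \frac{18124}{21}$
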